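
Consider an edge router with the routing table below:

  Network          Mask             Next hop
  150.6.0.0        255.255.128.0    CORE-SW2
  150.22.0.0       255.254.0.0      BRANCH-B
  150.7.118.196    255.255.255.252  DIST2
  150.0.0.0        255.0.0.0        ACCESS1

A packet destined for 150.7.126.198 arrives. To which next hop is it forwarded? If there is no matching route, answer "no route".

ACCESS1

Routes whose prefix contains 150.7.126.198:
  150.0.0.0/8 (150.0.0.0 - 150.255.255.255) -> ACCESS1
More-specific entries that do NOT match:
  150.7.118.196/30 (150.7.118.196 - 150.7.118.199) does not contain 150.7.126.198
  150.6.0.0/17 (150.6.0.0 - 150.6.127.255) does not contain 150.7.126.198
  150.22.0.0/15 (150.22.0.0 - 150.23.255.255) does not contain 150.7.126.198
Longest matching prefix is /8 -> next hop ACCESS1.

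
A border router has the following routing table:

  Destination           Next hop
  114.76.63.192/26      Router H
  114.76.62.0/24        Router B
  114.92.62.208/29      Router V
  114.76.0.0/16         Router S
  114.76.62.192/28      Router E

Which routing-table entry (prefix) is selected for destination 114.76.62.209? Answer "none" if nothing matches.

114.76.62.0/24

Entries matching 114.76.62.209:
  114.76.0.0/16 (114.76.0.0 - 114.76.255.255)
  114.76.62.0/24 (114.76.62.0 - 114.76.62.255)
Most specific is 114.76.62.0/24.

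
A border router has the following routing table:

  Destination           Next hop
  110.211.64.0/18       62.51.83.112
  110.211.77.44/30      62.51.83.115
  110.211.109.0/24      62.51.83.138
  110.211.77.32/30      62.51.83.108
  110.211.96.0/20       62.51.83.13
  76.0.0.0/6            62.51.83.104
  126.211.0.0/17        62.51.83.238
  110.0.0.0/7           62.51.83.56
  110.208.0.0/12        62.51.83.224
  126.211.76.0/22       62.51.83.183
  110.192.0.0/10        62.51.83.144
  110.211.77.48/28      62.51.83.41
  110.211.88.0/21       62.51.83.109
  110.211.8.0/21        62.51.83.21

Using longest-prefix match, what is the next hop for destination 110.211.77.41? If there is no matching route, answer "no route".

Routes whose prefix contains 110.211.77.41:
  110.0.0.0/7 (110.0.0.0 - 111.255.255.255) -> 62.51.83.56
  110.192.0.0/10 (110.192.0.0 - 110.255.255.255) -> 62.51.83.144
  110.208.0.0/12 (110.208.0.0 - 110.223.255.255) -> 62.51.83.224
  110.211.64.0/18 (110.211.64.0 - 110.211.127.255) -> 62.51.83.112
More-specific entries that do NOT match:
  110.211.77.44/30 (110.211.77.44 - 110.211.77.47) does not contain 110.211.77.41
  110.211.77.32/30 (110.211.77.32 - 110.211.77.35) does not contain 110.211.77.41
  110.211.77.48/28 (110.211.77.48 - 110.211.77.63) does not contain 110.211.77.41
  110.211.109.0/24 (110.211.109.0 - 110.211.109.255) does not contain 110.211.77.41
  126.211.76.0/22 (126.211.76.0 - 126.211.79.255) does not contain 110.211.77.41
  110.211.88.0/21 (110.211.88.0 - 110.211.95.255) does not contain 110.211.77.41
  110.211.8.0/21 (110.211.8.0 - 110.211.15.255) does not contain 110.211.77.41
  110.211.96.0/20 (110.211.96.0 - 110.211.111.255) does not contain 110.211.77.41
Longest matching prefix is /18 -> next hop 62.51.83.112.

62.51.83.112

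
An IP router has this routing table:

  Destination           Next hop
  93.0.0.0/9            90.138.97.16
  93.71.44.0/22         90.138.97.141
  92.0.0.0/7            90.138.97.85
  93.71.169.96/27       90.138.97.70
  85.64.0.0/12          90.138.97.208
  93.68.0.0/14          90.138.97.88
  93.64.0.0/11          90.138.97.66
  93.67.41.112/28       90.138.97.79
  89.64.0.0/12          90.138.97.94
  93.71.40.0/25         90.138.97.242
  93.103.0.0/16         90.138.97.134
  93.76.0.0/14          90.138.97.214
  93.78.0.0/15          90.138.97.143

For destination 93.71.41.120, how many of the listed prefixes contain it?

4

Prefixes containing 93.71.41.120:
  92.0.0.0/7 (92.0.0.0 - 93.255.255.255)
  93.0.0.0/9 (93.0.0.0 - 93.127.255.255)
  93.64.0.0/11 (93.64.0.0 - 93.95.255.255)
  93.68.0.0/14 (93.68.0.0 - 93.71.255.255)
Total matching entries: 4.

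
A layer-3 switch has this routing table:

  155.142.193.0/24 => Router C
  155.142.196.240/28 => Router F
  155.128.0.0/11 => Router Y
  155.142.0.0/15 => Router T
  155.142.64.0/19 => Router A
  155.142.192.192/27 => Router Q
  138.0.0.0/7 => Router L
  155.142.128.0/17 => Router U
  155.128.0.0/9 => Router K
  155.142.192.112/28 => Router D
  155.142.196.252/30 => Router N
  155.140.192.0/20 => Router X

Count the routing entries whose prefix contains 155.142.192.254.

4

Prefixes containing 155.142.192.254:
  155.128.0.0/9 (155.128.0.0 - 155.255.255.255)
  155.128.0.0/11 (155.128.0.0 - 155.159.255.255)
  155.142.0.0/15 (155.142.0.0 - 155.143.255.255)
  155.142.128.0/17 (155.142.128.0 - 155.142.255.255)
Total matching entries: 4.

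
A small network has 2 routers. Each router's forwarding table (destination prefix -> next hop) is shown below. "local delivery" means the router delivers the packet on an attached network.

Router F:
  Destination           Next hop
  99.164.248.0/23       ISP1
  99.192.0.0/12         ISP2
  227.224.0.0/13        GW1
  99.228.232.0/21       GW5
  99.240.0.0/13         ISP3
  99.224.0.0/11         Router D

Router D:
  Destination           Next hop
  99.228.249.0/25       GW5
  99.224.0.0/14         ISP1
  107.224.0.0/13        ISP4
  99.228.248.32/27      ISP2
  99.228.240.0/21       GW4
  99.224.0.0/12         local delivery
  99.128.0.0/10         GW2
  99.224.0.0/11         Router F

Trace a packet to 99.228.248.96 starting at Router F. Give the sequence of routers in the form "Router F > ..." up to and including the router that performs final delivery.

Router F > Router D

At Router F: longest match for 99.228.248.96 is 99.224.0.0/11 -> Router D
At Router D: longest match for 99.228.248.96 is 99.224.0.0/12 -> local delivery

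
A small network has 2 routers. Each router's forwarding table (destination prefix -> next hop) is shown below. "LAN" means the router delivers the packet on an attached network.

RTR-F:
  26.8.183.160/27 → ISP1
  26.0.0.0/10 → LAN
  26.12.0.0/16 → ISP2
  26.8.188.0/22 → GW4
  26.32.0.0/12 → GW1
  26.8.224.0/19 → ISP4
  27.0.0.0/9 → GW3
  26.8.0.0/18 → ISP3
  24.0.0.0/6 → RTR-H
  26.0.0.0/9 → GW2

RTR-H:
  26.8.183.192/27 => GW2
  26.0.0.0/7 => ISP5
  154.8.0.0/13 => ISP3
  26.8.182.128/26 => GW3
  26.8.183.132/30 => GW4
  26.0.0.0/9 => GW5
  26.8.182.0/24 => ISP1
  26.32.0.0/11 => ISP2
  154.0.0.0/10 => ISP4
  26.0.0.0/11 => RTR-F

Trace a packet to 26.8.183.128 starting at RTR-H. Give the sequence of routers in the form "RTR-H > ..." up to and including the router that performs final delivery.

RTR-H > RTR-F

At RTR-H: longest match for 26.8.183.128 is 26.0.0.0/11 -> RTR-F
At RTR-F: longest match for 26.8.183.128 is 26.0.0.0/10 -> LAN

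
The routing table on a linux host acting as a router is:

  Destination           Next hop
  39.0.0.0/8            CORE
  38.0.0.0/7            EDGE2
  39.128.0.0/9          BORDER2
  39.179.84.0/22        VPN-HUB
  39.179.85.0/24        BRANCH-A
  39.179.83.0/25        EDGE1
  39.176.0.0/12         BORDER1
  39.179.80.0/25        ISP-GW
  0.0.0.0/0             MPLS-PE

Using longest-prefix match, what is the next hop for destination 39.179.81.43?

BORDER1

Routes whose prefix contains 39.179.81.43:
  0.0.0.0/0 (default, matches everything) -> MPLS-PE
  38.0.0.0/7 (38.0.0.0 - 39.255.255.255) -> EDGE2
  39.0.0.0/8 (39.0.0.0 - 39.255.255.255) -> CORE
  39.128.0.0/9 (39.128.0.0 - 39.255.255.255) -> BORDER2
  39.176.0.0/12 (39.176.0.0 - 39.191.255.255) -> BORDER1
More-specific entries that do NOT match:
  39.179.83.0/25 (39.179.83.0 - 39.179.83.127) does not contain 39.179.81.43
  39.179.80.0/25 (39.179.80.0 - 39.179.80.127) does not contain 39.179.81.43
  39.179.85.0/24 (39.179.85.0 - 39.179.85.255) does not contain 39.179.81.43
  39.179.84.0/22 (39.179.84.0 - 39.179.87.255) does not contain 39.179.81.43
Longest matching prefix is /12 -> next hop BORDER1.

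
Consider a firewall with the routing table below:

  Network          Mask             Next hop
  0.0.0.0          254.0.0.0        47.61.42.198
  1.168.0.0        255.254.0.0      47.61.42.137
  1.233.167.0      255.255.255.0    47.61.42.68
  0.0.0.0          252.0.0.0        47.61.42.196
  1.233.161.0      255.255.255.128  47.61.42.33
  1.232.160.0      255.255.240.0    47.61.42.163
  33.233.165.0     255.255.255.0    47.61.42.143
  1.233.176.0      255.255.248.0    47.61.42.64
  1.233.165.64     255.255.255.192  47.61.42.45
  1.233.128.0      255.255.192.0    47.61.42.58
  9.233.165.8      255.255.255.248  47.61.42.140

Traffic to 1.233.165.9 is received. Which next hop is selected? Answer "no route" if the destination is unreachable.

Routes whose prefix contains 1.233.165.9:
  0.0.0.0/6 (0.0.0.0 - 3.255.255.255) -> 47.61.42.196
  0.0.0.0/7 (0.0.0.0 - 1.255.255.255) -> 47.61.42.198
  1.233.128.0/18 (1.233.128.0 - 1.233.191.255) -> 47.61.42.58
More-specific entries that do NOT match:
  9.233.165.8/29 (9.233.165.8 - 9.233.165.15) does not contain 1.233.165.9
  1.233.165.64/26 (1.233.165.64 - 1.233.165.127) does not contain 1.233.165.9
  1.233.161.0/25 (1.233.161.0 - 1.233.161.127) does not contain 1.233.165.9
  1.233.167.0/24 (1.233.167.0 - 1.233.167.255) does not contain 1.233.165.9
  33.233.165.0/24 (33.233.165.0 - 33.233.165.255) does not contain 1.233.165.9
  1.233.176.0/21 (1.233.176.0 - 1.233.183.255) does not contain 1.233.165.9
  1.232.160.0/20 (1.232.160.0 - 1.232.175.255) does not contain 1.233.165.9
Longest matching prefix is /18 -> next hop 47.61.42.58.

47.61.42.58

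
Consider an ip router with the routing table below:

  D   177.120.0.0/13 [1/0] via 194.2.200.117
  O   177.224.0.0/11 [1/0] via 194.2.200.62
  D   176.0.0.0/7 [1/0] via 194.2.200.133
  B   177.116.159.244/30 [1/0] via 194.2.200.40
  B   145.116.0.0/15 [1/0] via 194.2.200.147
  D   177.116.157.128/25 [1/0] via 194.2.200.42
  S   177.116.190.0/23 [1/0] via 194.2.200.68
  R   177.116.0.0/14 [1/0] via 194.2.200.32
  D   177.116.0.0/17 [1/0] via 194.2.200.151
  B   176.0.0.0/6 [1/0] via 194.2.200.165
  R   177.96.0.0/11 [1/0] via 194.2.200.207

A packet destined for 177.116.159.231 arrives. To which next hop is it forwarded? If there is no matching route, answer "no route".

194.2.200.32

Routes whose prefix contains 177.116.159.231:
  176.0.0.0/6 (176.0.0.0 - 179.255.255.255) -> 194.2.200.165
  176.0.0.0/7 (176.0.0.0 - 177.255.255.255) -> 194.2.200.133
  177.96.0.0/11 (177.96.0.0 - 177.127.255.255) -> 194.2.200.207
  177.116.0.0/14 (177.116.0.0 - 177.119.255.255) -> 194.2.200.32
More-specific entries that do NOT match:
  177.116.159.244/30 (177.116.159.244 - 177.116.159.247) does not contain 177.116.159.231
  177.116.157.128/25 (177.116.157.128 - 177.116.157.255) does not contain 177.116.159.231
  177.116.190.0/23 (177.116.190.0 - 177.116.191.255) does not contain 177.116.159.231
  177.116.0.0/17 (177.116.0.0 - 177.116.127.255) does not contain 177.116.159.231
  145.116.0.0/15 (145.116.0.0 - 145.117.255.255) does not contain 177.116.159.231
Longest matching prefix is /14 -> next hop 194.2.200.32.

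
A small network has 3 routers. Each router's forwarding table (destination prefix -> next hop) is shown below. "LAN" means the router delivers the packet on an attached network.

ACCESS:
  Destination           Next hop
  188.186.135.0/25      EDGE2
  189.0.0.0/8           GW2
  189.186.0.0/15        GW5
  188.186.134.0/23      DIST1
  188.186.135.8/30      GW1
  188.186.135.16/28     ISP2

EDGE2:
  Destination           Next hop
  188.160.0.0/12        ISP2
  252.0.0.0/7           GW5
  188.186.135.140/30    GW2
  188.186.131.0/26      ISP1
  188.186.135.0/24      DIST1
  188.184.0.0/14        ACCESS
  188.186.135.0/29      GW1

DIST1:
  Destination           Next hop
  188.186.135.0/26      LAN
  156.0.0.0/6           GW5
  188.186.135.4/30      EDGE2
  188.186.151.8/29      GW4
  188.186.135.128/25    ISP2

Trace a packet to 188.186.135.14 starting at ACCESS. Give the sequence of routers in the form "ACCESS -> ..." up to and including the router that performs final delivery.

ACCESS -> EDGE2 -> DIST1

At ACCESS: longest match for 188.186.135.14 is 188.186.135.0/25 -> EDGE2
At EDGE2: longest match for 188.186.135.14 is 188.186.135.0/24 -> DIST1
At DIST1: longest match for 188.186.135.14 is 188.186.135.0/26 -> LAN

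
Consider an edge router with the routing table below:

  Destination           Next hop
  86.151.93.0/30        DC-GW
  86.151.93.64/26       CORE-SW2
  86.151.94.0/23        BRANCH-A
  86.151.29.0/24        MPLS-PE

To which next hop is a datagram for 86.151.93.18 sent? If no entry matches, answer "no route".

No entry's prefix contains 86.151.93.18; there is no default route.

no route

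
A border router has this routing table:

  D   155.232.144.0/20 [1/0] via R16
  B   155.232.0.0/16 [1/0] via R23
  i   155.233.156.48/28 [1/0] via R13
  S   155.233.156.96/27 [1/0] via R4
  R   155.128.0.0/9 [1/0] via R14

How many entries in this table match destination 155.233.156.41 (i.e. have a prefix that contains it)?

1

Prefixes containing 155.233.156.41:
  155.128.0.0/9 (155.128.0.0 - 155.255.255.255)
Total matching entries: 1.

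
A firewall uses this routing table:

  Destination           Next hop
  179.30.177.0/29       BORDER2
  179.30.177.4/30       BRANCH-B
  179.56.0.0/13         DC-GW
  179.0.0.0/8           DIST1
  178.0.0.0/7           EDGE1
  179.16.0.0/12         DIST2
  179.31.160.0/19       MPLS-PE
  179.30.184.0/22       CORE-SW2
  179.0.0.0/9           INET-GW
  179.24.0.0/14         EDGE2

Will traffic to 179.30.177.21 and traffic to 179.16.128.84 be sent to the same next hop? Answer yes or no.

yes

179.30.177.21: longest match 179.16.0.0/12 -> DIST2
179.16.128.84: longest match 179.16.0.0/12 -> DIST2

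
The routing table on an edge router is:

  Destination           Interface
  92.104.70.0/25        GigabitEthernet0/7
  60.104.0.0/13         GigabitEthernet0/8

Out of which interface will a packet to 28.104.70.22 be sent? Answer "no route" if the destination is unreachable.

no route

No entry's prefix contains 28.104.70.22; there is no default route.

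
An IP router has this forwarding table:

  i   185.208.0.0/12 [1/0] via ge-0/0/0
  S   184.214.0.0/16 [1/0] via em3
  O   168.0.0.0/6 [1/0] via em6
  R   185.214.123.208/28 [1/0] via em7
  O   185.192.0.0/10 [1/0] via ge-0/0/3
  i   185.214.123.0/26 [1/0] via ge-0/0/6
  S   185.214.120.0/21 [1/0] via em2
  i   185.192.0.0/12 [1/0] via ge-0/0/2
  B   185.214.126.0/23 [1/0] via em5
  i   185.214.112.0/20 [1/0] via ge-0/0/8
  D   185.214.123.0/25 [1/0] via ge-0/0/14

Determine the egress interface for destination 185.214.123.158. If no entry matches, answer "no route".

em2

Routes whose prefix contains 185.214.123.158:
  185.192.0.0/10 (185.192.0.0 - 185.255.255.255) -> ge-0/0/3
  185.208.0.0/12 (185.208.0.0 - 185.223.255.255) -> ge-0/0/0
  185.214.112.0/20 (185.214.112.0 - 185.214.127.255) -> ge-0/0/8
  185.214.120.0/21 (185.214.120.0 - 185.214.127.255) -> em2
More-specific entries that do NOT match:
  185.214.123.208/28 (185.214.123.208 - 185.214.123.223) does not contain 185.214.123.158
  185.214.123.0/26 (185.214.123.0 - 185.214.123.63) does not contain 185.214.123.158
  185.214.123.0/25 (185.214.123.0 - 185.214.123.127) does not contain 185.214.123.158
  185.214.126.0/23 (185.214.126.0 - 185.214.127.255) does not contain 185.214.123.158
Longest matching prefix is /21 -> interface em2.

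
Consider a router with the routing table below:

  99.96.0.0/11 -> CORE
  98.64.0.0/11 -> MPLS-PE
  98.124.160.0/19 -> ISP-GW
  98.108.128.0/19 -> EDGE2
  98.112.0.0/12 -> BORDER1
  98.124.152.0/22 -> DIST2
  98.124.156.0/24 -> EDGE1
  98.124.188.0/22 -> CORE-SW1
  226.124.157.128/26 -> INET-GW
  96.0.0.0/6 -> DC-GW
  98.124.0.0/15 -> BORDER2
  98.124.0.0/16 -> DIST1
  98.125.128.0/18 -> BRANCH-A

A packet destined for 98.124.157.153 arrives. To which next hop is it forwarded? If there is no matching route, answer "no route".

DIST1

Routes whose prefix contains 98.124.157.153:
  96.0.0.0/6 (96.0.0.0 - 99.255.255.255) -> DC-GW
  98.112.0.0/12 (98.112.0.0 - 98.127.255.255) -> BORDER1
  98.124.0.0/15 (98.124.0.0 - 98.125.255.255) -> BORDER2
  98.124.0.0/16 (98.124.0.0 - 98.124.255.255) -> DIST1
More-specific entries that do NOT match:
  226.124.157.128/26 (226.124.157.128 - 226.124.157.191) does not contain 98.124.157.153
  98.124.156.0/24 (98.124.156.0 - 98.124.156.255) does not contain 98.124.157.153
  98.124.152.0/22 (98.124.152.0 - 98.124.155.255) does not contain 98.124.157.153
  98.124.188.0/22 (98.124.188.0 - 98.124.191.255) does not contain 98.124.157.153
  98.124.160.0/19 (98.124.160.0 - 98.124.191.255) does not contain 98.124.157.153
  98.108.128.0/19 (98.108.128.0 - 98.108.159.255) does not contain 98.124.157.153
  98.125.128.0/18 (98.125.128.0 - 98.125.191.255) does not contain 98.124.157.153
Longest matching prefix is /16 -> next hop DIST1.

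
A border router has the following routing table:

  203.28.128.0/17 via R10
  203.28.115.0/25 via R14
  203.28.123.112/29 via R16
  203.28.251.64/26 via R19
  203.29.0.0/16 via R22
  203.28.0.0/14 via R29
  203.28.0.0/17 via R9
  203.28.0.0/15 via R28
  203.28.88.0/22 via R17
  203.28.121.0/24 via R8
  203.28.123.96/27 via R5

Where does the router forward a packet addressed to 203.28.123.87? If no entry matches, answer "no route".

Routes whose prefix contains 203.28.123.87:
  203.28.0.0/14 (203.28.0.0 - 203.31.255.255) -> R29
  203.28.0.0/15 (203.28.0.0 - 203.29.255.255) -> R28
  203.28.0.0/17 (203.28.0.0 - 203.28.127.255) -> R9
More-specific entries that do NOT match:
  203.28.123.112/29 (203.28.123.112 - 203.28.123.119) does not contain 203.28.123.87
  203.28.123.96/27 (203.28.123.96 - 203.28.123.127) does not contain 203.28.123.87
  203.28.251.64/26 (203.28.251.64 - 203.28.251.127) does not contain 203.28.123.87
  203.28.115.0/25 (203.28.115.0 - 203.28.115.127) does not contain 203.28.123.87
  203.28.121.0/24 (203.28.121.0 - 203.28.121.255) does not contain 203.28.123.87
  203.28.88.0/22 (203.28.88.0 - 203.28.91.255) does not contain 203.28.123.87
Longest matching prefix is /17 -> next hop R9.

R9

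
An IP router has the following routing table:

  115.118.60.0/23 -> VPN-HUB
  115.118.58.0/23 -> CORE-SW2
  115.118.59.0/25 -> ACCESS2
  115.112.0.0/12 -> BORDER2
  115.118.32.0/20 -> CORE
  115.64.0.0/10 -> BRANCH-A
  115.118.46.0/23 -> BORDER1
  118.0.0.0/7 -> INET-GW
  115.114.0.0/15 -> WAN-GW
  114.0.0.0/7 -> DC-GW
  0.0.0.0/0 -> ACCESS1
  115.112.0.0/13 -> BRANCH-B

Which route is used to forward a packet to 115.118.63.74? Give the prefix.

115.112.0.0/13

Entries matching 115.118.63.74:
  0.0.0.0/0 (default, matches everything)
  114.0.0.0/7 (114.0.0.0 - 115.255.255.255)
  115.64.0.0/10 (115.64.0.0 - 115.127.255.255)
  115.112.0.0/12 (115.112.0.0 - 115.127.255.255)
  115.112.0.0/13 (115.112.0.0 - 115.119.255.255)
Most specific is 115.112.0.0/13.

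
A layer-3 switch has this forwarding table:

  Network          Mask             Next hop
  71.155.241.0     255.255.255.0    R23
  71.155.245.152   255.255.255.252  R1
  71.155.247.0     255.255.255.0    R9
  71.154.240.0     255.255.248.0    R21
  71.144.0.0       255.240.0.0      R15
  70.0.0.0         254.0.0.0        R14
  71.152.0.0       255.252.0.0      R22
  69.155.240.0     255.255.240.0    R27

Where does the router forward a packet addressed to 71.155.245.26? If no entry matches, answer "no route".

Routes whose prefix contains 71.155.245.26:
  70.0.0.0/7 (70.0.0.0 - 71.255.255.255) -> R14
  71.144.0.0/12 (71.144.0.0 - 71.159.255.255) -> R15
  71.152.0.0/14 (71.152.0.0 - 71.155.255.255) -> R22
More-specific entries that do NOT match:
  71.155.245.152/30 (71.155.245.152 - 71.155.245.155) does not contain 71.155.245.26
  71.155.241.0/24 (71.155.241.0 - 71.155.241.255) does not contain 71.155.245.26
  71.155.247.0/24 (71.155.247.0 - 71.155.247.255) does not contain 71.155.245.26
  71.154.240.0/21 (71.154.240.0 - 71.154.247.255) does not contain 71.155.245.26
  69.155.240.0/20 (69.155.240.0 - 69.155.255.255) does not contain 71.155.245.26
Longest matching prefix is /14 -> next hop R22.

R22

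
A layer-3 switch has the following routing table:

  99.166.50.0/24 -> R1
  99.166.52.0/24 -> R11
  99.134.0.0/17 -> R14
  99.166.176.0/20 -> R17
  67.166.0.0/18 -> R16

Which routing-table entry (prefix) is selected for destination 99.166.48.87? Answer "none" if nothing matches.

none

99.166.48.87 is outside every listed prefix and there is no default route.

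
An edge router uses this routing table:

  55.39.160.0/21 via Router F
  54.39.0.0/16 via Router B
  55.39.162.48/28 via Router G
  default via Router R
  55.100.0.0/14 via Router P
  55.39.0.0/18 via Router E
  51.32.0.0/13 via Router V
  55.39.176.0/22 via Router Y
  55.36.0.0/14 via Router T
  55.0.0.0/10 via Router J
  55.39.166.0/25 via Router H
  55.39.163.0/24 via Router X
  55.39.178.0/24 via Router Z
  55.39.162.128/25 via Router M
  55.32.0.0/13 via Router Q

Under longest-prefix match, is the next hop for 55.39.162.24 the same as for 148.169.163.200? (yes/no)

55.39.162.24: longest match 55.39.160.0/21 -> Router F
148.169.163.200: longest match 0.0.0.0/0 -> Router R

no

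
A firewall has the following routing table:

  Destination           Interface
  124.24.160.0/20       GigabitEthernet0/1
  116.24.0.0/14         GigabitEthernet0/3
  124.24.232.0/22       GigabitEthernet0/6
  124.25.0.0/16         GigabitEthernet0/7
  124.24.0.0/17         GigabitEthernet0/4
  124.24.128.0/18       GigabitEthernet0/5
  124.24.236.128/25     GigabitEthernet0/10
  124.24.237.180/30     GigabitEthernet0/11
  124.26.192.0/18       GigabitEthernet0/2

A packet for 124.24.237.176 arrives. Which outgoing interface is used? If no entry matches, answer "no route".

No entry's prefix contains 124.24.237.176; there is no default route.

no route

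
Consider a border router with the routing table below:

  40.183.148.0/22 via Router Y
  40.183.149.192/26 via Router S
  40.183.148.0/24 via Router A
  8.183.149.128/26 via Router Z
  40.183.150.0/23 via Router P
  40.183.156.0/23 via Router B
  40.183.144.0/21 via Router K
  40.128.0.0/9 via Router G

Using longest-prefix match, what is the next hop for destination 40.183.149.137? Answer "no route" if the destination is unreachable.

Router Y

Routes whose prefix contains 40.183.149.137:
  40.128.0.0/9 (40.128.0.0 - 40.255.255.255) -> Router G
  40.183.144.0/21 (40.183.144.0 - 40.183.151.255) -> Router K
  40.183.148.0/22 (40.183.148.0 - 40.183.151.255) -> Router Y
More-specific entries that do NOT match:
  40.183.149.192/26 (40.183.149.192 - 40.183.149.255) does not contain 40.183.149.137
  8.183.149.128/26 (8.183.149.128 - 8.183.149.191) does not contain 40.183.149.137
  40.183.148.0/24 (40.183.148.0 - 40.183.148.255) does not contain 40.183.149.137
  40.183.150.0/23 (40.183.150.0 - 40.183.151.255) does not contain 40.183.149.137
  40.183.156.0/23 (40.183.156.0 - 40.183.157.255) does not contain 40.183.149.137
Longest matching prefix is /22 -> next hop Router Y.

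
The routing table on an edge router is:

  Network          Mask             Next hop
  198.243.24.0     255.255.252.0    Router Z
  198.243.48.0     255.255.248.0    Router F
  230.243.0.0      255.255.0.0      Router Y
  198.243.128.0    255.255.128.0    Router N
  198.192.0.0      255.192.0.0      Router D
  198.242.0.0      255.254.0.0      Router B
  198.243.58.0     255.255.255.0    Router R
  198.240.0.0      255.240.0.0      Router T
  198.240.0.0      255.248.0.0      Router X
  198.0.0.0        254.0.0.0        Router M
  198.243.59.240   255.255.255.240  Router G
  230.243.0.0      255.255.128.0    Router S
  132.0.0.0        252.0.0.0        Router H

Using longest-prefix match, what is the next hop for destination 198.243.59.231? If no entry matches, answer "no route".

Routes whose prefix contains 198.243.59.231:
  198.0.0.0/7 (198.0.0.0 - 199.255.255.255) -> Router M
  198.192.0.0/10 (198.192.0.0 - 198.255.255.255) -> Router D
  198.240.0.0/12 (198.240.0.0 - 198.255.255.255) -> Router T
  198.240.0.0/13 (198.240.0.0 - 198.247.255.255) -> Router X
  198.242.0.0/15 (198.242.0.0 - 198.243.255.255) -> Router B
More-specific entries that do NOT match:
  198.243.59.240/28 (198.243.59.240 - 198.243.59.255) does not contain 198.243.59.231
  198.243.58.0/24 (198.243.58.0 - 198.243.58.255) does not contain 198.243.59.231
  198.243.24.0/22 (198.243.24.0 - 198.243.27.255) does not contain 198.243.59.231
  198.243.48.0/21 (198.243.48.0 - 198.243.55.255) does not contain 198.243.59.231
  198.243.128.0/17 (198.243.128.0 - 198.243.255.255) does not contain 198.243.59.231
  230.243.0.0/17 (230.243.0.0 - 230.243.127.255) does not contain 198.243.59.231
  230.243.0.0/16 (230.243.0.0 - 230.243.255.255) does not contain 198.243.59.231
Longest matching prefix is /15 -> next hop Router B.

Router B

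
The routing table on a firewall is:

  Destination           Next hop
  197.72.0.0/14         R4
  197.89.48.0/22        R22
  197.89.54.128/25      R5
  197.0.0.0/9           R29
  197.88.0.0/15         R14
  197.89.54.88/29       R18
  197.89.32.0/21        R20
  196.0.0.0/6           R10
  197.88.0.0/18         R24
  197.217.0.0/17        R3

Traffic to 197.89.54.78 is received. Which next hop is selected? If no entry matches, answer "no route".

Routes whose prefix contains 197.89.54.78:
  196.0.0.0/6 (196.0.0.0 - 199.255.255.255) -> R10
  197.0.0.0/9 (197.0.0.0 - 197.127.255.255) -> R29
  197.88.0.0/15 (197.88.0.0 - 197.89.255.255) -> R14
More-specific entries that do NOT match:
  197.89.54.88/29 (197.89.54.88 - 197.89.54.95) does not contain 197.89.54.78
  197.89.54.128/25 (197.89.54.128 - 197.89.54.255) does not contain 197.89.54.78
  197.89.48.0/22 (197.89.48.0 - 197.89.51.255) does not contain 197.89.54.78
  197.89.32.0/21 (197.89.32.0 - 197.89.39.255) does not contain 197.89.54.78
  197.88.0.0/18 (197.88.0.0 - 197.88.63.255) does not contain 197.89.54.78
  197.217.0.0/17 (197.217.0.0 - 197.217.127.255) does not contain 197.89.54.78
Longest matching prefix is /15 -> next hop R14.

R14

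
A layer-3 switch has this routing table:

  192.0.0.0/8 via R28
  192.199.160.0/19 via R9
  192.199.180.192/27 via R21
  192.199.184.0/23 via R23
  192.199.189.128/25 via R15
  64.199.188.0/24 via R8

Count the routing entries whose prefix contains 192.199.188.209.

Prefixes containing 192.199.188.209:
  192.0.0.0/8 (192.0.0.0 - 192.255.255.255)
  192.199.160.0/19 (192.199.160.0 - 192.199.191.255)
Total matching entries: 2.

2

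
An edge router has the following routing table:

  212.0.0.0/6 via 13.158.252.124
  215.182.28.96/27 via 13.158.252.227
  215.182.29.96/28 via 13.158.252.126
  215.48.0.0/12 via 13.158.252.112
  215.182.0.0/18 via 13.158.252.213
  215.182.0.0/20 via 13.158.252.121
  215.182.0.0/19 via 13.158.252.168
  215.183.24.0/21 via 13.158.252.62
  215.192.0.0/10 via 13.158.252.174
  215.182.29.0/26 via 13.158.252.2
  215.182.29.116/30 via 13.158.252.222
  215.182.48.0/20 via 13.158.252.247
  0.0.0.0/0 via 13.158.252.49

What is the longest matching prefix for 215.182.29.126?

Entries matching 215.182.29.126:
  0.0.0.0/0 (default, matches everything)
  212.0.0.0/6 (212.0.0.0 - 215.255.255.255)
  215.182.0.0/18 (215.182.0.0 - 215.182.63.255)
  215.182.0.0/19 (215.182.0.0 - 215.182.31.255)
Most specific is 215.182.0.0/19.

215.182.0.0/19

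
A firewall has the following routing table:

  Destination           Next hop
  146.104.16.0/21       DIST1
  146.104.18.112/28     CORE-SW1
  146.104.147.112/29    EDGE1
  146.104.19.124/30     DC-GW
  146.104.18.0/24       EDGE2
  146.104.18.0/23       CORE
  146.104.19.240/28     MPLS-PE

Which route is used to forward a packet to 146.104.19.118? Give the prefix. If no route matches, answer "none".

Entries matching 146.104.19.118:
  146.104.16.0/21 (146.104.16.0 - 146.104.23.255)
  146.104.18.0/23 (146.104.18.0 - 146.104.19.255)
Most specific is 146.104.18.0/23.

146.104.18.0/23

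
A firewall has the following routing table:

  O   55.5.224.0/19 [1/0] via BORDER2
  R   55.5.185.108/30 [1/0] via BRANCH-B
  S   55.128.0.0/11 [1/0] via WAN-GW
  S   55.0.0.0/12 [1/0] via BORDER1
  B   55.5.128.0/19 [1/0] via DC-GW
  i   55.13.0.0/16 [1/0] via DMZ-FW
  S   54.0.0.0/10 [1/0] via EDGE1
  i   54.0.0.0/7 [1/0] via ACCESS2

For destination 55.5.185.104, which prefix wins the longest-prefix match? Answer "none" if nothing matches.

Entries matching 55.5.185.104:
  54.0.0.0/7 (54.0.0.0 - 55.255.255.255)
  55.0.0.0/12 (55.0.0.0 - 55.15.255.255)
Most specific is 55.0.0.0/12.

55.0.0.0/12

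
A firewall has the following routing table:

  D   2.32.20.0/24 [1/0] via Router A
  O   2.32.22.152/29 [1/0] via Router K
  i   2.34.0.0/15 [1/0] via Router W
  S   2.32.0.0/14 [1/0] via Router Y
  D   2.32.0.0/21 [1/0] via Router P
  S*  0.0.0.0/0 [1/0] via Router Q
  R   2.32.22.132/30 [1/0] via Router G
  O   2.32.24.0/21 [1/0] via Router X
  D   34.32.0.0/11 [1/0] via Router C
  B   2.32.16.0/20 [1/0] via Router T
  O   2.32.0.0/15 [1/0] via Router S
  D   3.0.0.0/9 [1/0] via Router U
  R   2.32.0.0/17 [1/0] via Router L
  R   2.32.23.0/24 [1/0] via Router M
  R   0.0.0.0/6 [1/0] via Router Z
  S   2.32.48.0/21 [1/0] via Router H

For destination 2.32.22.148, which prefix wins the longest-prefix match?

2.32.16.0/20

Entries matching 2.32.22.148:
  0.0.0.0/0 (default, matches everything)
  0.0.0.0/6 (0.0.0.0 - 3.255.255.255)
  2.32.0.0/14 (2.32.0.0 - 2.35.255.255)
  2.32.0.0/15 (2.32.0.0 - 2.33.255.255)
  2.32.0.0/17 (2.32.0.0 - 2.32.127.255)
  2.32.16.0/20 (2.32.16.0 - 2.32.31.255)
Most specific is 2.32.16.0/20.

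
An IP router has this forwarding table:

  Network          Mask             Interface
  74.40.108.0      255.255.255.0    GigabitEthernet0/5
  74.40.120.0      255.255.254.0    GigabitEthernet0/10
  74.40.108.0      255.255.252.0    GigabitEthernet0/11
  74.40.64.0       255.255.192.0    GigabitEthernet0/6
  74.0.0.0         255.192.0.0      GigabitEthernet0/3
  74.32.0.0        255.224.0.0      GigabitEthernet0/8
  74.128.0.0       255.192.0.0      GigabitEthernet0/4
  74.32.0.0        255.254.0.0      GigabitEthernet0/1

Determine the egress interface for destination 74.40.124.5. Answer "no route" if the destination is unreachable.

GigabitEthernet0/6

Routes whose prefix contains 74.40.124.5:
  74.0.0.0/10 (74.0.0.0 - 74.63.255.255) -> GigabitEthernet0/3
  74.32.0.0/11 (74.32.0.0 - 74.63.255.255) -> GigabitEthernet0/8
  74.40.64.0/18 (74.40.64.0 - 74.40.127.255) -> GigabitEthernet0/6
More-specific entries that do NOT match:
  74.40.108.0/24 (74.40.108.0 - 74.40.108.255) does not contain 74.40.124.5
  74.40.120.0/23 (74.40.120.0 - 74.40.121.255) does not contain 74.40.124.5
  74.40.108.0/22 (74.40.108.0 - 74.40.111.255) does not contain 74.40.124.5
Longest matching prefix is /18 -> interface GigabitEthernet0/6.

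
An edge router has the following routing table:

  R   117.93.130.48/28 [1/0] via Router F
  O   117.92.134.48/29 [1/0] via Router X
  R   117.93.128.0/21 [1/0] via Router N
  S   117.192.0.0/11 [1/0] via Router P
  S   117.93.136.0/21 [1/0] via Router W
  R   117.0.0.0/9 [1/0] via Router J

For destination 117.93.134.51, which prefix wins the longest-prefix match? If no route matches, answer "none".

Entries matching 117.93.134.51:
  117.0.0.0/9 (117.0.0.0 - 117.127.255.255)
  117.93.128.0/21 (117.93.128.0 - 117.93.135.255)
Most specific is 117.93.128.0/21.

117.93.128.0/21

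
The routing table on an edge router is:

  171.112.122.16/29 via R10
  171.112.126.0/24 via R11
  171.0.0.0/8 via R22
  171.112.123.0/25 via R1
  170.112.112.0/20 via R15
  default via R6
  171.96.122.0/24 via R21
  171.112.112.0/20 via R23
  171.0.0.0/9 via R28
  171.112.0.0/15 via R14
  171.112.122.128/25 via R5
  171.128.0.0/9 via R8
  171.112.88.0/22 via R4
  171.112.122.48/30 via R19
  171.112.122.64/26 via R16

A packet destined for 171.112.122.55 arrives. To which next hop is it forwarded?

R23

Routes whose prefix contains 171.112.122.55:
  0.0.0.0/0 (default, matches everything) -> R6
  171.0.0.0/8 (171.0.0.0 - 171.255.255.255) -> R22
  171.0.0.0/9 (171.0.0.0 - 171.127.255.255) -> R28
  171.112.0.0/15 (171.112.0.0 - 171.113.255.255) -> R14
  171.112.112.0/20 (171.112.112.0 - 171.112.127.255) -> R23
More-specific entries that do NOT match:
  171.112.122.48/30 (171.112.122.48 - 171.112.122.51) does not contain 171.112.122.55
  171.112.122.16/29 (171.112.122.16 - 171.112.122.23) does not contain 171.112.122.55
  171.112.122.64/26 (171.112.122.64 - 171.112.122.127) does not contain 171.112.122.55
  171.112.123.0/25 (171.112.123.0 - 171.112.123.127) does not contain 171.112.122.55
  171.112.122.128/25 (171.112.122.128 - 171.112.122.255) does not contain 171.112.122.55
  171.112.126.0/24 (171.112.126.0 - 171.112.126.255) does not contain 171.112.122.55
  171.96.122.0/24 (171.96.122.0 - 171.96.122.255) does not contain 171.112.122.55
  171.112.88.0/22 (171.112.88.0 - 171.112.91.255) does not contain 171.112.122.55
Longest matching prefix is /20 -> next hop R23.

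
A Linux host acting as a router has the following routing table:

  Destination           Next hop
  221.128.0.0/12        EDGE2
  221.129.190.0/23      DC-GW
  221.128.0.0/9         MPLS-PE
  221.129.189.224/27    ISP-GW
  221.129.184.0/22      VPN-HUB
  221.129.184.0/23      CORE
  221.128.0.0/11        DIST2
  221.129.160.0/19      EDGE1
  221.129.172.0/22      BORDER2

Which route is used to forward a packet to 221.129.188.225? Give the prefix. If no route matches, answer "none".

221.129.160.0/19

Entries matching 221.129.188.225:
  221.128.0.0/9 (221.128.0.0 - 221.255.255.255)
  221.128.0.0/11 (221.128.0.0 - 221.159.255.255)
  221.128.0.0/12 (221.128.0.0 - 221.143.255.255)
  221.129.160.0/19 (221.129.160.0 - 221.129.191.255)
Most specific is 221.129.160.0/19.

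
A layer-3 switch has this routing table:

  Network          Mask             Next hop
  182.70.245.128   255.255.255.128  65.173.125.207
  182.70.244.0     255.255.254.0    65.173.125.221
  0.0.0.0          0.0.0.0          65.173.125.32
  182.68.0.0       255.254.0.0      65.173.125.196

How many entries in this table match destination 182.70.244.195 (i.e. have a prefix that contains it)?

2

Prefixes containing 182.70.244.195:
  0.0.0.0/0 (default, matches everything)
  182.70.244.0/23 (182.70.244.0 - 182.70.245.255)
Total matching entries: 2.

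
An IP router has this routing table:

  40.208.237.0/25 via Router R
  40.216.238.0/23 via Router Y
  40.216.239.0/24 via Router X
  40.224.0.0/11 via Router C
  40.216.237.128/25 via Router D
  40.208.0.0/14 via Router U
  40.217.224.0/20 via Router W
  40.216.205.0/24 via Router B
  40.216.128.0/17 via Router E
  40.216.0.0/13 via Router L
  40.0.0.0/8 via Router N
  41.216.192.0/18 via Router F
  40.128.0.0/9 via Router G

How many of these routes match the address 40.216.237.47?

4

Prefixes containing 40.216.237.47:
  40.0.0.0/8 (40.0.0.0 - 40.255.255.255)
  40.128.0.0/9 (40.128.0.0 - 40.255.255.255)
  40.216.0.0/13 (40.216.0.0 - 40.223.255.255)
  40.216.128.0/17 (40.216.128.0 - 40.216.255.255)
Total matching entries: 4.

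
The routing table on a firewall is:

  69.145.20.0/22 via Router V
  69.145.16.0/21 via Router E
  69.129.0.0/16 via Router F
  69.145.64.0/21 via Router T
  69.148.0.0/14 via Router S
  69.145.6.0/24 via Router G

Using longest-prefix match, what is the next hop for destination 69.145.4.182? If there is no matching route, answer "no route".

no route

No entry's prefix contains 69.145.4.182; there is no default route.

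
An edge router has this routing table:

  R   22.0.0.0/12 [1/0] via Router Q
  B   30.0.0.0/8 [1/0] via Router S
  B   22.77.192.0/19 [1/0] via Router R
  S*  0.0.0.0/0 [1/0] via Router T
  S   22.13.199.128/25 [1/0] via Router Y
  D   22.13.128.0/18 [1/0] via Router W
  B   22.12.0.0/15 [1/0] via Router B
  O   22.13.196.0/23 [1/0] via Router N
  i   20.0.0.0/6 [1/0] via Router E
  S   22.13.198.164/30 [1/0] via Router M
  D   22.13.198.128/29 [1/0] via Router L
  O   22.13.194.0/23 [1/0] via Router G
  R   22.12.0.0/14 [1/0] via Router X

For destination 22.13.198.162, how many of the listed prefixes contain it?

Prefixes containing 22.13.198.162:
  0.0.0.0/0 (default, matches everything)
  20.0.0.0/6 (20.0.0.0 - 23.255.255.255)
  22.0.0.0/12 (22.0.0.0 - 22.15.255.255)
  22.12.0.0/14 (22.12.0.0 - 22.15.255.255)
  22.12.0.0/15 (22.12.0.0 - 22.13.255.255)
Total matching entries: 5.

5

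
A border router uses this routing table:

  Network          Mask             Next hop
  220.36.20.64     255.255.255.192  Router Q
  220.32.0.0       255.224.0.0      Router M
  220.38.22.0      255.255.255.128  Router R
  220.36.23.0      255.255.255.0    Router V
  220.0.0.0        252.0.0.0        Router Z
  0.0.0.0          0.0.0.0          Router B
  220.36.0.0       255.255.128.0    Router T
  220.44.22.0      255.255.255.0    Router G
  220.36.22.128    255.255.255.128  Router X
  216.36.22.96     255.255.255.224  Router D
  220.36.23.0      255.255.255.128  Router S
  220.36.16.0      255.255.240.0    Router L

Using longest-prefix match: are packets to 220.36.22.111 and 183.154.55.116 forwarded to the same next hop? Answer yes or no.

no

220.36.22.111: longest match 220.36.16.0/20 -> Router L
183.154.55.116: longest match 0.0.0.0/0 -> Router B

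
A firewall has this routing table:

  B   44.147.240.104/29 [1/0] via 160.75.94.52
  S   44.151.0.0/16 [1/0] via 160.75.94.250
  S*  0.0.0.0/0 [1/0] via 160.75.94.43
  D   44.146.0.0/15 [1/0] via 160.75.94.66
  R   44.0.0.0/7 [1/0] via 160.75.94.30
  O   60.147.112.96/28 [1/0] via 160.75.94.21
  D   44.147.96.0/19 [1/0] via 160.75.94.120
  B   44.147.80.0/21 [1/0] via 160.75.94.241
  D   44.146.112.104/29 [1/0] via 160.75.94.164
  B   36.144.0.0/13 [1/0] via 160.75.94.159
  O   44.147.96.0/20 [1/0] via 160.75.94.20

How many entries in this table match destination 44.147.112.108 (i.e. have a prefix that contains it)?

Prefixes containing 44.147.112.108:
  0.0.0.0/0 (default, matches everything)
  44.0.0.0/7 (44.0.0.0 - 45.255.255.255)
  44.146.0.0/15 (44.146.0.0 - 44.147.255.255)
  44.147.96.0/19 (44.147.96.0 - 44.147.127.255)
Total matching entries: 4.

4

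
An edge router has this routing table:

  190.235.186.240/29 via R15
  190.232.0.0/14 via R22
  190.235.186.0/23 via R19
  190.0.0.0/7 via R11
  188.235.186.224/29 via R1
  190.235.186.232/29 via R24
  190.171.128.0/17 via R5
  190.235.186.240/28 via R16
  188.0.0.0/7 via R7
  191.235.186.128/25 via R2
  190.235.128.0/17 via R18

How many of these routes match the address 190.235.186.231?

4

Prefixes containing 190.235.186.231:
  190.0.0.0/7 (190.0.0.0 - 191.255.255.255)
  190.232.0.0/14 (190.232.0.0 - 190.235.255.255)
  190.235.128.0/17 (190.235.128.0 - 190.235.255.255)
  190.235.186.0/23 (190.235.186.0 - 190.235.187.255)
Total matching entries: 4.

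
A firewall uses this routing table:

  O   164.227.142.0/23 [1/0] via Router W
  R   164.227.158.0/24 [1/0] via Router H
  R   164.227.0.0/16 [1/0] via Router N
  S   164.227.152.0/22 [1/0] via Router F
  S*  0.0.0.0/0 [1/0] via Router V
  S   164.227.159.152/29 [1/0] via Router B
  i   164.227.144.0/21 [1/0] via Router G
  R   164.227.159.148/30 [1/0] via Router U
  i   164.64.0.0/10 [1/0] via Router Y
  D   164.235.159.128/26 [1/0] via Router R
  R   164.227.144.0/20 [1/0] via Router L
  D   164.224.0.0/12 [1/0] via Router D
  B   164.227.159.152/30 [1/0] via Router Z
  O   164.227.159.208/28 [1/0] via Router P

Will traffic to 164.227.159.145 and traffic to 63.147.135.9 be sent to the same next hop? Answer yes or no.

no

164.227.159.145: longest match 164.227.144.0/20 -> Router L
63.147.135.9: longest match 0.0.0.0/0 -> Router V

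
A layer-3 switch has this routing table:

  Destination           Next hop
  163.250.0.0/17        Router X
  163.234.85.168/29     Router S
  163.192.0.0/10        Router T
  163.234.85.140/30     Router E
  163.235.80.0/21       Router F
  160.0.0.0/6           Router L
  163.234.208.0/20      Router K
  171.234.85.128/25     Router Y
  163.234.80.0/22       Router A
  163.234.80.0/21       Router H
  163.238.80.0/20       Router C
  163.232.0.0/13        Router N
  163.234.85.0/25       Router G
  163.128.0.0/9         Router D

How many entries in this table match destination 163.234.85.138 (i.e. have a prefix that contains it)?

Prefixes containing 163.234.85.138:
  160.0.0.0/6 (160.0.0.0 - 163.255.255.255)
  163.128.0.0/9 (163.128.0.0 - 163.255.255.255)
  163.192.0.0/10 (163.192.0.0 - 163.255.255.255)
  163.232.0.0/13 (163.232.0.0 - 163.239.255.255)
  163.234.80.0/21 (163.234.80.0 - 163.234.87.255)
Total matching entries: 5.

5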